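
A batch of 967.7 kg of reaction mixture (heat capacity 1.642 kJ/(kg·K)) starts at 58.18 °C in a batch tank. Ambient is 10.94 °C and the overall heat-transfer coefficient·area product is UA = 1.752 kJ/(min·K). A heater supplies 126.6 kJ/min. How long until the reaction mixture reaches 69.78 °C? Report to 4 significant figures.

565.0 min

First-law balance (no shaft work): M c_p dT/dt = −UA(T − T_amb) + Q̇.
τ = M c_p/UA = 906.943 min; T_ss = T_amb + Q̇/UA = 10.94 + 126.6/1.752 = 83.2003 °C.
T(t) = T_ss + (T₀ − T_ss)e^(−t/τ); set T = 69.78:
t = −τ ln[(T − T_ss)/(T₀ − T_ss)] = −906.943 · ln(0.536376) = 564.953 min.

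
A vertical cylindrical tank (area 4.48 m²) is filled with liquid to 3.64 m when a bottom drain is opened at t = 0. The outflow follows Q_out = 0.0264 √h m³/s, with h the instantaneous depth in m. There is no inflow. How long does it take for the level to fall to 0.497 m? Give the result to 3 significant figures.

A dh/dt = −Q_out = −0.0264 √h.
Separate and integrate: 2(√h − √h₀) = −(0.0264/A) t.
t = 2A(√h₀ − √h)/0.0264 = 2·4.48·(√3.64 − √0.497)/0.0264
  = 8.9600 × (1.9079 − 0.70498) / 0.0264 = 408.26 s.

408 s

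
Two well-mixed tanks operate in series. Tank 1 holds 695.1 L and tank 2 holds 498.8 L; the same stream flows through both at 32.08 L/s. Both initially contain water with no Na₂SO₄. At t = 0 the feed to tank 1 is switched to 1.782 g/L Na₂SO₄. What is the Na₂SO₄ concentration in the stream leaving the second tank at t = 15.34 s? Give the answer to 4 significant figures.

Time constants: τᵢ = Vᵢ/Q for each well-mixed tank.
τ₁ = 695.1/32.08 = 21.6677 s; τ₂ = 498.8/32.08 = 15.5486 s.
Tank 1: C₁ = C_in(1 − e^(−t/τ₁)). Tank 2 (τ₁ ≠ τ₂): C₂ = C_in[1 − (τ₁ e^(−t/τ₁) − τ₂ e^(−t/τ₂))/(τ₁ − τ₂)].
At t = 15.34: e^(−t/τ₁) = 0.492645, e^(−t/τ₂) = 0.372849.
C₂ = 1.782·[1 − (21.6677·0.492645 − 15.5486·0.372849)/(6.11908)] = 1.782·0.202951 = 0.361659 g/L.

0.3617 g/L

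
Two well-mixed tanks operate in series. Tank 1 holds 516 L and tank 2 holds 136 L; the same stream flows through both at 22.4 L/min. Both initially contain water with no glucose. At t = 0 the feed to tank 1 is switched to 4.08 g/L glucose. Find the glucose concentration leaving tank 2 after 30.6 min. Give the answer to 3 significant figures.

Each tank obeys Vᵢ dCᵢ/dt = Q(Cᵢ₋₁ − Cᵢ), so τᵢ = Vᵢ/Q.
τ₁ = 516/22.4 = 23.036 min; τ₂ = 136/22.4 = 6.0714 min.
Solving the cascade with C₁(0)=C₂(0)=0 gives C₂(t) = C_in[1 − (τ₁ e^(−t/τ₁) − τ₂ e^(−t/τ₂))/(τ₁ − τ₂)].
At t = 30.6: e^(−t/τ₁) = 0.26491, e^(−t/τ₂) = 0.0064737.
C₂ = 4.08·[1 − (23.036·0.26491 − 6.0714·0.0064737)/(16.964)] = 4.08·0.64260 = 2.6218 g/L.

2.62 g/L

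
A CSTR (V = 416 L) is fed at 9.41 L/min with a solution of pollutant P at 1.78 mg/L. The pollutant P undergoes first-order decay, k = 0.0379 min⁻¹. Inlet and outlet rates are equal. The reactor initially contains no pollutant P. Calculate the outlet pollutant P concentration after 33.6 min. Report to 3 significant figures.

0.578 mg/L

V dC/dt = Q(C_in − C) − k V C.
dC/dt = (Q/V) C_in − (Q/V + k) C; effective rate a = Q/V + k = 0.022620 + 0.0379 = 0.060520 min⁻¹.
C_ss = Q C_in/(Q + kV) = 0.66530 mg/L; C(t) = C_ss + (C₀ − C_ss) e^(−a t).
C(33.6) = 0.66530 + (-0.66530)·e^(−0.060520·33.6) = 0.66530 + (-0.66530)·0.13088 = 0.57822 mg/L.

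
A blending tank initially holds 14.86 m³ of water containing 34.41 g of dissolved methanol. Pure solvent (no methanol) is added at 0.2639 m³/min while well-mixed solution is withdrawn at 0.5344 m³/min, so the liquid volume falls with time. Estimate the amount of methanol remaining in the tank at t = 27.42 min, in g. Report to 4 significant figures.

8.779 g

Let m(t) be the amount of methanol. Volume: V(t) = V₀ + (Q_in − Q_out) t = 14.86 − 0.270500 t; V(27.42) = 7.44289 m³.
Solute balance: dm/dt = 0 − Q_out C = −Q_out m/V(t).
dm/m = −Q_out dt/(V₀ − 0.270500 t); integrating gives ln(m/m₀) = −(Q_out/(Q_in−Q_out)) ln(V/V₀).
m = m₀ (V₀/V)^(Q_out/(Q_in−Q_out)) = 34.41 × (14.86/7.44289)^(-1.97560) = 8.77924 g.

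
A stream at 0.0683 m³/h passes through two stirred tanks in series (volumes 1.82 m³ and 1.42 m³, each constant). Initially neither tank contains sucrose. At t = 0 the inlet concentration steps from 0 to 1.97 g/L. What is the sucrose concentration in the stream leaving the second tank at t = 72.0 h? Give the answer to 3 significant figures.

1.59 g/L

Species balance on tank i: dCᵢ/dt = (Cᵢ₋₁ − Cᵢ)/τᵢ with τᵢ = Vᵢ/Q.
τ₁ = 1.82/0.0683 = 26.647 h; τ₂ = 1.42/0.0683 = 20.791 h.
Solving the cascade with C₁(0)=C₂(0)=0 gives C₂(t) = C_in[1 − (τ₁ e^(−t/τ₁) − τ₂ e^(−t/τ₂))/(τ₁ − τ₂)].
At t = 72.0: e^(−t/τ₁) = 0.067073, e^(−t/τ₂) = 0.031333.
C₂ = 1.97·[1 − (26.647·0.067073 − 20.791·0.031333)/(5.8565)] = 1.97·0.80605 = 1.5879 g/L.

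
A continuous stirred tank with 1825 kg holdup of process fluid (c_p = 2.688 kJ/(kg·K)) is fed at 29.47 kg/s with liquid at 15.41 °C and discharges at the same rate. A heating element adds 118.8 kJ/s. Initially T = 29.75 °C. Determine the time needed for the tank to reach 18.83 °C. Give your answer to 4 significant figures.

117.7 s

M c_p dT/dt = ṁ c_p (T_in − T) + Q̇.
τ = M/ṁ = 61.9274 s; T_ss = T_in + Q̇/(ṁ c_p) = 16.9097 °C.
T(t) = T_ss + (T₀ − T_ss) e^(−t/τ). Set T = 18.83:
e^(−t/τ) = (18.83 − 16.9097)/(29.75 − 16.9097) = 0.149552
t = −61.9274 · ln(0.149552) = 117.669 s.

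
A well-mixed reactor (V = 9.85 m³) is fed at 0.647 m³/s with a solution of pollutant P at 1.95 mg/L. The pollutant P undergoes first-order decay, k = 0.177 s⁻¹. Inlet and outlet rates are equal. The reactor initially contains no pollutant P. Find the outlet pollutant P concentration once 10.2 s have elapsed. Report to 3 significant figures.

0.483 mg/L

Accumulation = in − out − consumed: V dC/dt = Q C_in − Q C − k V C.
dC/dt = (Q/V) C_in − (Q/V + k) C; effective rate a = Q/V + k = 0.065685 + 0.177 = 0.24269 s⁻¹.
C_ss = Q C_in/(Q + kV) = 0.52779 mg/L; C(t) = C_ss + (C₀ − C_ss) e^(−a t).
C(10.2) = 0.52779 + (-0.52779)·e^(−0.24269·10.2) = 0.52779 + (-0.52779)·0.084130 = 0.48338 mg/L.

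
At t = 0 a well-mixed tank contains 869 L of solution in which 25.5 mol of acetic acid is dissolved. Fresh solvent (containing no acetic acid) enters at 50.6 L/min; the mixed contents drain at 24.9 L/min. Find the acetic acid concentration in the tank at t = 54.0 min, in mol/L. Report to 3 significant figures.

Total volume: dV/dt = Q_in − Q_out = 25.700 L/min, so V(t) = 869 + 25.700 t and V(54.0) = 2256.8 L.
Species balance (pure solvent in): dm/dt = −Q_out · m/V(t).
dm/m = −Q_out dt/(V₀ + 25.700 t); integrating gives ln(m/m₀) = −(Q_out/(Q_in−Q_out)) ln(V/V₀).
m = m₀ (V₀/V)^(Q_out/(Q_in−Q_out)) = 25.5 × (869/2256.8)^(0.96887) = 10.115 mol.
C = m/V = 10.115/2256.8 = 0.0044820 mol/L.

0.00448 mol/L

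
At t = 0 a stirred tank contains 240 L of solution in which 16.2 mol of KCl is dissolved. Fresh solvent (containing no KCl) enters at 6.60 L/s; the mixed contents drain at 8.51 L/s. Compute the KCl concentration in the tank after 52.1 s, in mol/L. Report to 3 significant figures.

0.0106 mol/L

Total volume: dV/dt = Q_in − Q_out = -1.9100 L/s, so V(t) = 240 − 1.9100 t and V(52.1) = 140.49 L.
Solute balance: dm/dt = 0 − Q_out C = −Q_out m/V(t).
dm/m = −Q_out dt/(V₀ − 1.9100 t); integrating gives ln(m/m₀) = −(Q_out/(Q_in−Q_out)) ln(V/V₀).
m = m₀ (V₀/V)^(Q_out/(Q_in−Q_out)) = 16.2 × (240/140.49)^(-4.4555) = 1.4904 mol.
C = m/V = 1.4904/140.49 = 0.010609 mol/L.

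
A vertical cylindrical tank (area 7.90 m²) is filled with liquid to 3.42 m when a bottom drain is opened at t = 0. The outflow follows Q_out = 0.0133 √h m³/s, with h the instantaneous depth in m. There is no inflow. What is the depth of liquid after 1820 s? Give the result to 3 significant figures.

Unsteady balance on liquid volume: A dh/dt = −0.0133 √h.
This is separable: 2 d(√h)/dt = −0.0133/A, so √h = √h₀ − (0.0133/(2A)) t.
√h = √3.42 − 0.0133·1820/(2·7.90) = 1.8493 − 1.5320 = 0.31730.
h = 0.31730² = 0.10068 m.

0.101 m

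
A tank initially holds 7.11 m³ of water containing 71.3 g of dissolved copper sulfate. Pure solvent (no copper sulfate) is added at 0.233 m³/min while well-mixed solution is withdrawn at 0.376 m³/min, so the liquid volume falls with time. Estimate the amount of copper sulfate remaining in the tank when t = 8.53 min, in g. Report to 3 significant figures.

43.5 g

Total volume: dV/dt = Q_in − Q_out = -0.14300 m³/min, so V(t) = 7.11 − 0.14300 t and V(8.53) = 5.8902 m³.
Solute balance: dm/dt = 0 − Q_out C = −Q_out m/V(t).
dm/m = −Q_out dt/(V₀ − 0.14300 t); integrating gives ln(m/m₀) = −(Q_out/(Q_in−Q_out)) ln(V/V₀).
m = m₀ (V₀/V)^(Q_out/(Q_in−Q_out)) = 71.3 × (7.11/5.8902)^(-2.6294) = 43.468 g.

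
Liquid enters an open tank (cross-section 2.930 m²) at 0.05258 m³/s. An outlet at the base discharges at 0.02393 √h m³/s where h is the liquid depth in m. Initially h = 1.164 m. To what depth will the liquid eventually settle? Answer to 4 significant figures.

4.828 m

A dh/dt = Q_in − 0.02393 √h. Steady state requires inflow = outflow:
Q_in = 0.02393 √h_ss ⇒ √h_ss = 0.05258/0.02393 = 2.19724.
h_ss = 2.19724² = 4.82787 m. (Since h₀ = 1.164 m < h_ss, the level will rise toward this value.)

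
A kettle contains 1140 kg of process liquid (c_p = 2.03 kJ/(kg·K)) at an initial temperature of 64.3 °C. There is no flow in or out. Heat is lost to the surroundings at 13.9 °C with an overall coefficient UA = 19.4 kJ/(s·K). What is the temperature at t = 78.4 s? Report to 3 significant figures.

40.0 °C

Unsteady energy balance on the tank contents: M c_p dT/dt = −UA(T − T_amb).
dT/dt = (T_ss − T)/τ with T_ss = T_amb = 13.900 °C, τ = M c_p/UA = 1140·2.03/19.4 = 119.29 s.
This is linear first-order; T(t) = T_ss + (T₀ − T_ss) e^(−t/τ).
T(78.4) = 13.900 + (50.400)·0.51829 = 40.022 °C.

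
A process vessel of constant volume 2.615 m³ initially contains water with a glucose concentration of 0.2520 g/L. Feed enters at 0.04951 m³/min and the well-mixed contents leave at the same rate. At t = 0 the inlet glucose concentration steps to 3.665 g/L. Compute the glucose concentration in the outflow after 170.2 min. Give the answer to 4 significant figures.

3.529 g/L

Unsteady species balance (constant V, well mixed): V dC/dt = Q(C_in − C).
So dC/dt = (C_in − C)/τ with τ = V/Q = 2.615/0.04951 = 52.8176 min.
This is linear first-order; C(t) = C_in + (C₀ − C_in) e^(−t/τ).
C(170.2) = 3.665 + (0.2520 − 3.665)·e^(−170.2/52.8176) = 3.665 + (-3.41300)·0.0398589 = 3.52896 g/L.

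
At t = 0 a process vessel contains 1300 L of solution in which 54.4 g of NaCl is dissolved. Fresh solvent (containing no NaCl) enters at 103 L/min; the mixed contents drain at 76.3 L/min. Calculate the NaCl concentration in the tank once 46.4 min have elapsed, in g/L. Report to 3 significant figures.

Total volume: dV/dt = Q_in − Q_out = 26.700 L/min, so V(t) = 1300 + 26.700 t and V(46.4) = 2538.9 L.
No NaCl enters, so dm/dt = −Q_out · (m/V).
dm/m = −Q_out dt/(V₀ + 26.700 t); integrating gives ln(m/m₀) = −(Q_out/(Q_in−Q_out)) ln(V/V₀).
m = m₀ (V₀/V)^(Q_out/(Q_in−Q_out)) = 54.4 × (1300/2538.9)^(2.8577) = 8.0330 g.
C = m/V = 8.0330/2538.9 = 0.0031640 g/L.

0.00316 g/L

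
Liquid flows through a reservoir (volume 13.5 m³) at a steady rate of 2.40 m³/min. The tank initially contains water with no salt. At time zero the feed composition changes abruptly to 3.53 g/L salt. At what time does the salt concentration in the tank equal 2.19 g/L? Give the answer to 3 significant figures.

5.45 min

Accumulation = in − out for the solute gives V dC/dt = Q(C_in − C), so τ = V/Q = 5.6250 min.
C(t) = C_in + (C₀ − C_in) e^(−t/τ). Set C = 2.19 and solve for t:
e^(−t/τ) = (C − C_in)/(C₀ − C_in) = (2.19 − 3.53)/(0 − 3.53) = 0.37960
t = −τ ln(…) = 5.6250 × 0.96863 = 5.4485 min.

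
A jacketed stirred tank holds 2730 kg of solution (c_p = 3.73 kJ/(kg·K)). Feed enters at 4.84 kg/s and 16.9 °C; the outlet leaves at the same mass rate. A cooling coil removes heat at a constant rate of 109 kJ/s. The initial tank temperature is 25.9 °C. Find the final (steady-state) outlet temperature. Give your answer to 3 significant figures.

10.9 °C

First-law balance (no shaft work): M c_p dT/dt = ṁ c_p (T_in − T) − 109.
At steady state dT/dt = 0 ⇒ T_ss = T_in − Q̇/(ṁ c_p) = 16.9 − 109/(4.84·3.73) = 10.862 °C.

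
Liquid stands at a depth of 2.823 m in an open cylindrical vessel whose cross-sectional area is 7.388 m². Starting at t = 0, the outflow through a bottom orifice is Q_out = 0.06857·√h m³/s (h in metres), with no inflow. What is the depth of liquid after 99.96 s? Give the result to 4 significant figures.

Unsteady balance on liquid volume: A dh/dt = −0.06857 √h.
This is separable: 2 d(√h)/dt = −0.06857/A, so √h = √h₀ − (0.06857/(2A)) t.
√h = √2.823 − 0.06857·99.96/(2·7.388) = 1.68018 − 0.463878 = 1.21630.
h = 1.21630² = 1.47939 m.

1.479 m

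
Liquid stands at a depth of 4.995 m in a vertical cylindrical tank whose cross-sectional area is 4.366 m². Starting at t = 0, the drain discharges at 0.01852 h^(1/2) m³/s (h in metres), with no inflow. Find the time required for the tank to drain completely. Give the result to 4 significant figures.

Mass balance (ρ constant): A dh/dt = −0.01852 √h.
∫ h^(−1/2) dh = −(0.01852/A) ∫ dt, giving 2√h = 2√h₀ − (0.01852/A) t.
Tank is empty when √h = 0: t_empty = 2A√h₀/0.01852.
t_empty = 2·4.366·√4.995/0.01852 = 8.73200·2.23495/0.01852 = 1053.76 s.

1054 s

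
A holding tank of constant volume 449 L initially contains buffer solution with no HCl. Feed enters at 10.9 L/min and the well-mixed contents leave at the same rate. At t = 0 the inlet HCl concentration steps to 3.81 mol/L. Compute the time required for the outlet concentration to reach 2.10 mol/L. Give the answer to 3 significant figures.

Mass balance on the solute (V constant): V dC/dt = Q(C_in − C), so τ = V/Q = 41.193 min.
C(t) = C_in + (C₀ − C_in) e^(−t/τ). Set C = 2.10 and solve for t:
e^(−t/τ) = (C − C_in)/(C₀ − C_in) = (2.10 − 3.81)/(0 − 3.81) = 0.44882
t = −τ ln(…) = 41.193 × 0.80114 = 33.001 min.

33.0 min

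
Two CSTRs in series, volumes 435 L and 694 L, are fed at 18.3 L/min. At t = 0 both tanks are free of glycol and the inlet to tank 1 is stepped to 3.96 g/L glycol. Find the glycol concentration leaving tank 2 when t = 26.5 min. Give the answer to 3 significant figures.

0.866 g/L

Each tank obeys Vᵢ dCᵢ/dt = Q(Cᵢ₋₁ − Cᵢ), so τᵢ = Vᵢ/Q.
τ₁ = 435/18.3 = 23.770 min; τ₂ = 694/18.3 = 37.923 min.
Tank 1: C₁ = C_in(1 − e^(−t/τ₁)). Tank 2 (τ₁ ≠ τ₂): C₂ = C_in[1 − (τ₁ e^(−t/τ₁) − τ₂ e^(−t/τ₂))/(τ₁ − τ₂)].
At t = 26.5: e^(−t/τ₁) = 0.32797, e^(−t/τ₂) = 0.49719.
C₂ = 3.96·[1 − (23.770·0.32797 − 37.923·0.49719)/(-14.153)] = 3.96·0.21859 = 0.86562 g/L.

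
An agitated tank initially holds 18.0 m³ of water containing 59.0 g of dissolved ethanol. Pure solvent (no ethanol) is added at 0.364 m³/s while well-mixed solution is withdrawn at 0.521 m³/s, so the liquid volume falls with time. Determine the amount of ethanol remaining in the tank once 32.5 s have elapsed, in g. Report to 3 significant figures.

Let m(t) be the amount of ethanol. Volume: V(t) = V₀ + (Q_in − Q_out) t = 18.0 − 0.15700 t; V(32.5) = 12.897 m³.
Species balance (pure solvent in): dm/dt = −Q_out · m/V(t).
dm/m = −Q_out dt/(V₀ − 0.15700 t); integrating gives ln(m/m₀) = −(Q_out/(Q_in−Q_out)) ln(V/V₀).
m = m₀ (V₀/V)^(Q_out/(Q_in−Q_out)) = 59.0 × (18.0/12.897)^(-3.3185) = 19.519 g.

19.5 g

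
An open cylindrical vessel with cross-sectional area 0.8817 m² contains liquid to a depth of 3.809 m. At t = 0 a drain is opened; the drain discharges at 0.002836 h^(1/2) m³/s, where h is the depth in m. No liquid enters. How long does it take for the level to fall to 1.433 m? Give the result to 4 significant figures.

469.2 s

With no inflow, A dh/dt = −0.002836 √h.
This is separable: 2 d(√h)/dt = −0.002836/A, so √h = √h₀ − (0.002836/(2A)) t.
t = 2A(√h₀ − √h)/0.002836 = 2·0.8817·(√3.809 − √1.433)/0.002836
  = 1.76340 × (1.95167 − 1.19708) / 0.002836 = 469.195 s.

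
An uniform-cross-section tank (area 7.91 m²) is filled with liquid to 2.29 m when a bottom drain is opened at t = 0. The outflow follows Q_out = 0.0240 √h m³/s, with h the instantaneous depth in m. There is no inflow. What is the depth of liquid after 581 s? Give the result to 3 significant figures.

0.399 m

A dh/dt = −Q_out = −0.0240 √h.
This is separable: 2 d(√h)/dt = −0.0240/A, so √h = √h₀ − (0.0240/(2A)) t.
√h = √2.29 − 0.0240·581/(2·7.91) = 1.5133 − 0.88142 = 0.63186.
h = 0.63186² = 0.39925 m.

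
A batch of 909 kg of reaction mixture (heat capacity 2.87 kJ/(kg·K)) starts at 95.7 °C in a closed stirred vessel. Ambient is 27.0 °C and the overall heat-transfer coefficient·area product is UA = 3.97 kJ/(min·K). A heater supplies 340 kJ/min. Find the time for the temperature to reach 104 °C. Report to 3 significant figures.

442 min

M c_p dT/dt = −UA(T − T_amb) + Q̇.
τ = M c_p/UA = 657.14 min; T_ss = T_amb + Q̇/UA = 27.0 + 340/3.97 = 112.64 °C.
T(t) = T_ss + (T₀ − T_ss)e^(−t/τ); set T = 104:
t = −τ ln[(T − T_ss)/(T₀ − T_ss)] = −657.14 · ln(0.51010) = 442.35 min.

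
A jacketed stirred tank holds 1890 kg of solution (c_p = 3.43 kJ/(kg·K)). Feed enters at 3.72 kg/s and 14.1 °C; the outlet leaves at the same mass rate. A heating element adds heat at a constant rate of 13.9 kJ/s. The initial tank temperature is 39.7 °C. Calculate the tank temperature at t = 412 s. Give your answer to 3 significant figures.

26.1 °C

Unsteady energy balance on the tank contents: M c_p dT/dt = ṁ c_p (T_in − T) + 13.9.
Rearrange: dT/dt = (T_ss − T)/τ with τ = M/ṁ = 508.06 s and T_ss = T_in + Q̇/(ṁ c_p) = 15.189 °C.
This is linear first-order; T(t) = T_ss + (T₀ − T_ss) e^(−t/τ).
T(412) = 15.189 + (24.511)·e^(−412/508.06) = 15.189 + (24.511)·0.44445 = 26.083 °C.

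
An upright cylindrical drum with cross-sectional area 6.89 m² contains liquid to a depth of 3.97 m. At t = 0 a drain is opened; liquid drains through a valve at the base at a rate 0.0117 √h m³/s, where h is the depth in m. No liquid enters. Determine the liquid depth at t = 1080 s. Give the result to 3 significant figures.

1.16 m

With no inflow, A dh/dt = −0.0117 √h.
Separate and integrate: 2(√h − √h₀) = −(0.0117/A) t.
√h = √3.97 − 0.0117·1080/(2·6.89) = 1.9925 − 0.91698 = 1.0755.
h = 1.0755² = 1.1567 m.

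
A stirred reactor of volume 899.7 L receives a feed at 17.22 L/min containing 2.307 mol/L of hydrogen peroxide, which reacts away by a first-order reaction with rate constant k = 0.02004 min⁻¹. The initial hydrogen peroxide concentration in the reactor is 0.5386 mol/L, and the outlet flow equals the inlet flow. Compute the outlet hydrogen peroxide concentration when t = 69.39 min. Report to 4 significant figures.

V dC/dt = Q(C_in − C) − k V C.
This is linear with rate a = Q/V + k = 0.0391797 min⁻¹.
C_ss = Q C_in/(Q + kV) = 1.12699 mol/L; C(t) = C_ss + (C₀ − C_ss) e^(−a t).
C(69.39) = 1.12699 + (-0.588394)·e^(−0.0391797·69.39) = 1.12699 + (-0.588394)·0.0659617 = 1.08818 mol/L.

1.088 mol/L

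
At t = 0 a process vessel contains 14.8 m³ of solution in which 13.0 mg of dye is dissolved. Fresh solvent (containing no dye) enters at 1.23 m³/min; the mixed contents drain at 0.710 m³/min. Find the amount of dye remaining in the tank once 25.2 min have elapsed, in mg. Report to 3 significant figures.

5.47 mg

Let m(t) be the amount of dye. Volume: V(t) = V₀ + (Q_in − Q_out) t = 14.8 + 0.52000 t; V(25.2) = 27.904 m³.
No dye enters, so dm/dt = −Q_out · (m/V).
Separate: dm/m = −Q_out dt/V(t) ⇒ ln(m/m₀) = −(Q_out/(Q_in−Q_out)) ln(V/V₀).
m = m₀ (V₀/V)^(Q_out/(Q_in−Q_out)) = 13.0 × (14.8/27.904)^(1.3654) = 5.4690 mg.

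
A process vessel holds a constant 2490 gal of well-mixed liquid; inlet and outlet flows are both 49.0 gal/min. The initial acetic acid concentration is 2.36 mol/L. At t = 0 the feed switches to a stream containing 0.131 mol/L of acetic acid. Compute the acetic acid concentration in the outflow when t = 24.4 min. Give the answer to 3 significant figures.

Mass balance on the solute (V constant): V dC/dt = Q(C_in − C).
Rewrite as dC/dt + C/τ = C_in/τ, τ = V/Q = 50.816 min.
Integrating: C(t) = C_in + (C₀ − C_in) e^(−t/τ).
C(24.4) = 0.131 + (2.36 − 0.131)·e^(−24.4/50.816) = 0.131 + (2.2290)·0.61868 = 1.5100 mol/L.

1.51 mol/L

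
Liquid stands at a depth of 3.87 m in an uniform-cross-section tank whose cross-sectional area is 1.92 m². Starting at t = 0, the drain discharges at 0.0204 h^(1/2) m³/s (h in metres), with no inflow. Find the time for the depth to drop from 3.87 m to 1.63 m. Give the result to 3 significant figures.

A dh/dt = −Q_out = −0.0204 √h.
This is separable: 2 d(√h)/dt = −0.0204/A, so √h = √h₀ − (0.0204/(2A)) t.
t = 2A(√h₀ − √h)/0.0204 = 2·1.92·(√3.87 − √1.63)/0.0204
  = 3.8400 × (1.9672 − 1.2767) / 0.0204 = 129.98 s.

130 s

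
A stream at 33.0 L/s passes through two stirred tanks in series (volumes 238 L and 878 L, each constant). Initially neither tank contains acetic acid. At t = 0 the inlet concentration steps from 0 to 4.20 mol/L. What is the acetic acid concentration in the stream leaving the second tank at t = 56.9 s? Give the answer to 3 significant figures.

Each tank obeys Vᵢ dCᵢ/dt = Q(Cᵢ₋₁ − Cᵢ), so τᵢ = Vᵢ/Q.
τ₁ = 238/33.0 = 7.2121 s; τ₂ = 878/33.0 = 26.606 s.
Solving the cascade with C₁(0)=C₂(0)=0 gives C₂(t) = C_in[1 − (τ₁ e^(−t/τ₁) − τ₂ e^(−t/τ₂))/(τ₁ − τ₂)].
At t = 56.9: e^(−t/τ₁) = 0.00037466, e^(−t/τ₂) = 0.11782.
C₂ = 4.20·[1 − (7.2121·0.00037466 − 26.606·0.11782)/(-19.394)] = 4.20·0.83851 = 3.5217 mol/L.

3.52 mol/L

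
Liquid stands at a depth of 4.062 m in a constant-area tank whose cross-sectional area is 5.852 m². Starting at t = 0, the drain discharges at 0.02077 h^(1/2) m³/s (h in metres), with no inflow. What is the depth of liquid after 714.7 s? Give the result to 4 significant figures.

0.5582 m

A dh/dt = −Q_out = −0.02077 √h.
This is separable: 2 d(√h)/dt = −0.02077/A, so √h = √h₀ − (0.02077/(2A)) t.
√h = √4.062 − 0.02077·714.7/(2·5.852) = 2.01544 − 1.26831 = 0.747129.
h = 0.747129² = 0.558201 m.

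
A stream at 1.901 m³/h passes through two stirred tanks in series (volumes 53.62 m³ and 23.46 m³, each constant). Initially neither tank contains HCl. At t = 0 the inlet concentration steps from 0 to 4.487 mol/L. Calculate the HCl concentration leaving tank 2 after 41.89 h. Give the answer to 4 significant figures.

Each tank obeys Vᵢ dCᵢ/dt = Q(Cᵢ₋₁ − Cᵢ), so τᵢ = Vᵢ/Q.
τ₁ = 53.62/1.901 = 28.2062 h; τ₂ = 23.46/1.901 = 12.3409 h.
Solving the cascade with C₁(0)=C₂(0)=0 gives C₂(t) = C_in[1 − (τ₁ e^(−t/τ₁) − τ₂ e^(−t/τ₂))/(τ₁ − τ₂)].
At t = 41.89: e^(−t/τ₁) = 0.226472, e^(−t/τ₂) = 0.0335603.
C₂ = 4.487·[1 − (28.2062·0.226472 − 12.3409·0.0335603)/(15.8653)] = 4.487·0.623471 = 2.79752 mol/L.

2.798 mol/L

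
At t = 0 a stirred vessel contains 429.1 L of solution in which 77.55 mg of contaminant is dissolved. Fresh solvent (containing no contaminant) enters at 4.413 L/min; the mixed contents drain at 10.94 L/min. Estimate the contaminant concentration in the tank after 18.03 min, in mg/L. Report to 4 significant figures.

0.1455 mg/L

Total volume: dV/dt = Q_in − Q_out = -6.52700 L/min, so V(t) = 429.1 − 6.52700 t and V(18.03) = 311.418 L.
Species balance (pure solvent in): dm/dt = −Q_out · m/V(t).
dm/m = −Q_out dt/(V₀ − 6.52700 t); integrating gives ln(m/m₀) = −(Q_out/(Q_in−Q_out)) ln(V/V₀).
m = m₀ (V₀/V)^(Q_out/(Q_in−Q_out)) = 77.55 × (429.1/311.418)^(-1.67611) = 45.3150 mg.
C = m/V = 45.3150/311.418 = 0.145512 mg/L.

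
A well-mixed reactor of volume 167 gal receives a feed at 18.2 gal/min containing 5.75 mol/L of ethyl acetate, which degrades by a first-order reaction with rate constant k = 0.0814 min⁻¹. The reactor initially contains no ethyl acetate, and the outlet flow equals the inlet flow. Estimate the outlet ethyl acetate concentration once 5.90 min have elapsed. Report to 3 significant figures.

V dC/dt = Q(C_in − C) − k V C.
This is linear with rate a = Q/V + k = 0.19038 min⁻¹.
C_ss = Q C_in/(Q + kV) = 3.2915 mol/L; C(t) = C_ss + (C₀ − C_ss) e^(−a t).
C(5.90) = 3.2915 + (-3.2915)·e^(−0.19038·5.90) = 3.2915 + (-3.2915)·0.32522 = 2.2211 mol/L.

2.22 mol/L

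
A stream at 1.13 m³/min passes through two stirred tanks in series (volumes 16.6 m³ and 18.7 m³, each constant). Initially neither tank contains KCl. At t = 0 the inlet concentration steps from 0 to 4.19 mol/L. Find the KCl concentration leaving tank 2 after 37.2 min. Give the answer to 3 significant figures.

2.88 mol/L

Species balance on tank i: dCᵢ/dt = (Cᵢ₋₁ − Cᵢ)/τᵢ with τᵢ = Vᵢ/Q.
τ₁ = 16.6/1.13 = 14.690 min; τ₂ = 18.7/1.13 = 16.549 min.
Solving the cascade with C₁(0)=C₂(0)=0 gives C₂(t) = C_in[1 − (τ₁ e^(−t/τ₁) − τ₂ e^(−t/τ₂))/(τ₁ − τ₂)].
At t = 37.2: e^(−t/τ₁) = 0.079477, e^(−t/τ₂) = 0.10562.
C₂ = 4.19·[1 − (14.690·0.079477 − 16.549·0.10562)/(-1.8584)] = 4.19·0.68773 = 2.8816 mol/L.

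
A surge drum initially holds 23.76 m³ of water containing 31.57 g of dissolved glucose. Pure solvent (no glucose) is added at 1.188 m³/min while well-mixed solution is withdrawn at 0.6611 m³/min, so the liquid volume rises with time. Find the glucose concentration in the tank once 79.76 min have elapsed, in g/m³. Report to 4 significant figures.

0.1337 g/m³

Total volume: dV/dt = Q_in − Q_out = 0.526900 m³/min, so V(t) = 23.76 + 0.526900 t and V(79.76) = 65.7855 m³.
Solute balance: dm/dt = 0 − Q_out C = −Q_out m/V(t).
Separate: dm/m = −Q_out dt/V(t) ⇒ ln(m/m₀) = −(Q_out/(Q_in−Q_out)) ln(V/V₀).
m = m₀ (V₀/V)^(Q_out/(Q_in−Q_out)) = 31.57 × (23.76/65.7855)^(1.25470) = 8.79715 g.
C = m/V = 8.79715/65.7855 = 0.133725 g/m³.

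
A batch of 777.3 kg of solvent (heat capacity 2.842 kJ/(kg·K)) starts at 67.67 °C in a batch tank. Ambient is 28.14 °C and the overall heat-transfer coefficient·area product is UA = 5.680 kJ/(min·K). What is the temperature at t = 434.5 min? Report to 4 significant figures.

First-law balance (no shaft work): M c_p dT/dt = −UA(T − T_amb).
dT/dt = (T_ss − T)/τ with T_ss = T_amb = 28.1400 °C, τ = M c_p/UA = 777.3·2.842/5.680 = 388.924 min.
Integrating: T(t) = T_ss + (T₀ − T_ss) e^(−t/τ).
T(434.5) = 28.1400 + (39.5300)·0.327199 = 41.0742 °C.

41.07 °C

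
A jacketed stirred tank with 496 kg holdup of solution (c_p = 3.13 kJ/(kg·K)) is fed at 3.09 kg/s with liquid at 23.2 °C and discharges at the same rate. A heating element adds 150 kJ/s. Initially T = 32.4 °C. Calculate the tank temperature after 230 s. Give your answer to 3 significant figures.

Unsteady energy balance on the tank contents: M c_p dT/dt = ṁ c_p (T_in − T) + 150.
τ = M/ṁ = 160.52 s; T_ss = T_in + Q̇/(ṁ c_p) = 23.2 + 150/(3.09·3.13) = 38.709 °C.
This is linear first-order; T(t) = T_ss + (T₀ − T_ss) e^(−t/τ).
T(230) = 38.709 + (-6.3092)·e^(−230/160.52) = 38.709 + (-6.3092)·0.23862 = 37.204 °C.

37.2 °C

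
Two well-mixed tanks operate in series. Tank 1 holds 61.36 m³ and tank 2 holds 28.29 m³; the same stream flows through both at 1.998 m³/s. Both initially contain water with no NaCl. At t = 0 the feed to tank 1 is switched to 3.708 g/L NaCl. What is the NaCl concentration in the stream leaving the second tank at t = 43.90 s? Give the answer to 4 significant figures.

2.204 g/L

Species balance on tank i: dCᵢ/dt = (Cᵢ₋₁ − Cᵢ)/τᵢ with τᵢ = Vᵢ/Q.
τ₁ = 61.36/1.998 = 30.7107 s; τ₂ = 28.29/1.998 = 14.1592 s.
Solving the cascade with C₁(0)=C₂(0)=0 gives C₂(t) = C_in[1 − (τ₁ e^(−t/τ₁) − τ₂ e^(−t/τ₂))/(τ₁ − τ₂)].
At t = 43.90: e^(−t/τ₁) = 0.239436, e^(−t/τ₂) = 0.0450282.
C₂ = 3.708·[1 − (30.7107·0.239436 − 14.1592·0.0450282)/(16.5516)] = 3.708·0.594256 = 2.20350 g/L.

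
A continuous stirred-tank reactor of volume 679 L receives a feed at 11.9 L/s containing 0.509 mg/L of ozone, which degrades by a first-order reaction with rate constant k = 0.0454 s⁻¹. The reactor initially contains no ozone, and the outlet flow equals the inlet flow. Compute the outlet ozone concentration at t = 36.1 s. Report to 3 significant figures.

0.127 mg/L

Species balance: V dC/dt = Q C_in − Q C − k V C.
This is linear with rate a = Q/V + k = 0.062926 s⁻¹.
C_ss = Q C_in/(Q + kV) = 0.14176 mg/L; C(t) = C_ss + (C₀ − C_ss) e^(−a t).
C(36.1) = 0.14176 + (-0.14176)·e^(−0.062926·36.1) = 0.14176 + (-0.14176)·0.10314 = 0.12714 mg/L.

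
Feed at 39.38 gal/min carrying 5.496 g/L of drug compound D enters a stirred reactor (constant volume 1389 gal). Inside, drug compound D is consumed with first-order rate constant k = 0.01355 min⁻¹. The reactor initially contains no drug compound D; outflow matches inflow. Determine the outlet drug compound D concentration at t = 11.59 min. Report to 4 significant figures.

V dC/dt = Q(C_in − C) − k V C.
This is linear with rate a = Q/V + k = 0.0419013 min⁻¹.
C_ss = Q C_in/(Q + kV) = 3.71871 g/L; C(t) = C_ss + (C₀ − C_ss) e^(−a t).
C(11.59) = 3.71871 + (-3.71871)·e^(−0.0419013·11.59) = 3.71871 + (-3.71871)·0.615305 = 1.43057 g/L.

1.431 g/L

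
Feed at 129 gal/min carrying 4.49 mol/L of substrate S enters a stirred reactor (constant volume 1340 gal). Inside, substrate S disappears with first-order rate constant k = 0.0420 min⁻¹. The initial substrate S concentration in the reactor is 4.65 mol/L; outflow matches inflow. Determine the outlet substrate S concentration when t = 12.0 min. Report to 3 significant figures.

V dC/dt = Q(C_in − C) − k V C.
dC/dt = (Q/V) C_in − (Q/V + k) C; effective rate a = Q/V + k = 0.096269 + 0.0420 = 0.13827 min⁻¹.
C_ss = Q C_in/(Q + kV) = 3.1261 mol/L; C(t) = C_ss + (C₀ − C_ss) e^(−a t).
C(12.0) = 3.1261 + (1.5239)·e^(−0.13827·12.0) = 3.1261 + (1.5239)·0.19029 = 3.4161 mol/L.

3.42 mol/L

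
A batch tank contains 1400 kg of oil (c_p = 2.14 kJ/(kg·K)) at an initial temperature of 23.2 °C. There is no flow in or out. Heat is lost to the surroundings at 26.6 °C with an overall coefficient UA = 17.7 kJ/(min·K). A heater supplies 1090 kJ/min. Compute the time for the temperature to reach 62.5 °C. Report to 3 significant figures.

Energy balance: M c_p dT/dt = −UA(T − T_amb) + Q̇.
τ = M c_p/UA = 169.27 min; T_ss = T_amb + Q̇/UA = 26.6 + 1090/17.7 = 88.182 °C.
T(t) = T_ss + (T₀ − T_ss)e^(−t/τ); set T = 62.5:
t = −τ ln[(T − T_ss)/(T₀ − T_ss)] = −169.27 · ln(0.39522) = 157.13 min.

157 min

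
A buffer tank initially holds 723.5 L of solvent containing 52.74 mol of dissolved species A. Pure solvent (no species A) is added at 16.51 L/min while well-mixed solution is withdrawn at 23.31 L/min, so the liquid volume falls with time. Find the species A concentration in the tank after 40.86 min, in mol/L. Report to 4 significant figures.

Total volume: dV/dt = Q_in − Q_out = -6.80000 L/min, so V(t) = 723.5 − 6.80000 t and V(40.86) = 445.652 L.
Solute balance: dm/dt = 0 − Q_out C = −Q_out m/V(t).
dm/m = −Q_out dt/(V₀ − 6.80000 t); integrating gives ln(m/m₀) = −(Q_out/(Q_in−Q_out)) ln(V/V₀).
m = m₀ (V₀/V)^(Q_out/(Q_in−Q_out)) = 52.74 × (723.5/445.652)^(-3.42794) = 10.0174 mol.
C = m/V = 10.0174/445.652 = 0.0224781 mol/L.

0.02248 mol/L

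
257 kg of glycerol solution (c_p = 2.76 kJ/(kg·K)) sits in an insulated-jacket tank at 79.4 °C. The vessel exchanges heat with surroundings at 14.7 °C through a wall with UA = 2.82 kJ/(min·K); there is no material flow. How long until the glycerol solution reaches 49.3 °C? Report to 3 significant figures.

Heat balance on the well-mixed liquid: M c_p dT/dt = −UA(T − T_amb).
τ = M c_p/UA = 251.53 min; T_ss = T_amb = 14.700 °C.
T(t) = T_ss + (T₀ − T_ss)e^(−t/τ); set T = 49.3:
t = −τ ln[(T − T_ss)/(T₀ − T_ss)] = −251.53 · ln(0.53478) = 157.44 min.

157 min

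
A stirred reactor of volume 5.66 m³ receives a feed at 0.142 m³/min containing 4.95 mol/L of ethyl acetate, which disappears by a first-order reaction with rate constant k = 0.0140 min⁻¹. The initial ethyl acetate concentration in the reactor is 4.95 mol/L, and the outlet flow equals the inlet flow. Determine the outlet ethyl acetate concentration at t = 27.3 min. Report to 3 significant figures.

3.79 mol/L

Accumulation = in − out − consumed: V dC/dt = Q C_in − Q C − k V C.
This is linear with rate a = Q/V + k = 0.039088 min⁻¹.
C_ss = Q C_in/(Q + kV) = 3.1771 mol/L; C(t) = C_ss + (C₀ − C_ss) e^(−a t).
C(27.3) = 3.1771 + (1.7729)·e^(−0.039088·27.3) = 3.1771 + (1.7729)·0.34400 = 3.7870 mol/L.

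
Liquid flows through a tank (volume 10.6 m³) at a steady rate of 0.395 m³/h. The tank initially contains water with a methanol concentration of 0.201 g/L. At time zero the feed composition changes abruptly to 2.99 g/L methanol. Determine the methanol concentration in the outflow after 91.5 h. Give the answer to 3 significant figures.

Unsteady species balance (constant V, well mixed): V dC/dt = Q(C_in − C).
So dC/dt = (C_in − C)/τ with τ = V/Q = 10.6/0.395 = 26.835 h.
This is linear first-order; C(t) = C_in + (C₀ − C_in) e^(−t/τ).
C(91.5) = 2.99 + (0.201 − 2.99)·e^(−91.5/26.835) = 2.99 + (-2.7890)·0.033052 = 2.8978 g/L.

2.90 g/L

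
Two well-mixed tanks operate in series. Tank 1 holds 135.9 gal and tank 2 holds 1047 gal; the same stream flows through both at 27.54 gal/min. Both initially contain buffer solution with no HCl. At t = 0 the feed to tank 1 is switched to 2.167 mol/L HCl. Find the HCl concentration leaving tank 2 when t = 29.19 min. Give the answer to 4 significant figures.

Species balance on tank i: dCᵢ/dt = (Cᵢ₋₁ − Cᵢ)/τᵢ with τᵢ = Vᵢ/Q.
τ₁ = 135.9/27.54 = 4.93464 min; τ₂ = 1047/27.54 = 38.0174 min.
Tank 1: C₁ = C_in(1 − e^(−t/τ₁)). Tank 2 (τ₁ ≠ τ₂): C₂ = C_in[1 − (τ₁ e^(−t/τ₁) − τ₂ e^(−t/τ₂))/(τ₁ − τ₂)].
At t = 29.19: e^(−t/τ₁) = 0.00269778, e^(−t/τ₂) = 0.464030.
C₂ = 2.167·[1 − (4.93464·0.00269778 − 38.0174·0.464030)/(-33.0828)] = 2.167·0.467157 = 1.01233 mol/L.

1.012 mol/L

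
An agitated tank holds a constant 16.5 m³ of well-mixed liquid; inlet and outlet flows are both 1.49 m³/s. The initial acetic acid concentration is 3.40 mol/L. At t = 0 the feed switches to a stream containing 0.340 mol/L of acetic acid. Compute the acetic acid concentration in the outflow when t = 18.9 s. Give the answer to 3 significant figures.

Transient balance on the dissolved component: V dC/dt = Q(C_in − C).
Time constant τ = V/Q = 16.5/1.49 = 11.074 s.
Solution: C(t) = C_in + (C₀ − C_in) e^(−t/τ).
C(18.9) = 0.340 + (3.40 − 0.340)·e^(−18.9/11.074) = 0.340 + (3.0600)·0.18146 = 0.89526 mol/L.

0.895 mol/L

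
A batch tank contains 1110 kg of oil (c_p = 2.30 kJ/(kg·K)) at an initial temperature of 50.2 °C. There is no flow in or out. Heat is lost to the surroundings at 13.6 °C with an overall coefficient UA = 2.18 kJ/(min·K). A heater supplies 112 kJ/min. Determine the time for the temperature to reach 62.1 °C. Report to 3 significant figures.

Lumped-capacitance energy balance: M c_p dT/dt = UA(T_amb − T) + Q̇.
τ = M c_p/UA = 1171.1 min; T_ss = T_amb + Q̇/UA = 13.6 + 112/2.18 = 64.976 °C.
T(t) = T_ss + (T₀ − T_ss)e^(−t/τ); set T = 62.1:
t = −τ ln[(T − T_ss)/(T₀ − T_ss)] = −1171.1 · ln(0.19465) = 1916.6 min.

1920 min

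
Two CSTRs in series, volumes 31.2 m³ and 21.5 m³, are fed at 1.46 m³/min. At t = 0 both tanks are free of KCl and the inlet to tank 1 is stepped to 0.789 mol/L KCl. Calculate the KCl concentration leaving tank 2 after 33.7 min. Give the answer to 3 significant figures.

Each tank obeys Vᵢ dCᵢ/dt = Q(Cᵢ₋₁ − Cᵢ), so τᵢ = Vᵢ/Q.
τ₁ = 31.2/1.46 = 21.370 min; τ₂ = 21.5/1.46 = 14.726 min.
Solving the cascade with C₁(0)=C₂(0)=0 gives C₂(t) = C_in[1 − (τ₁ e^(−t/τ₁) − τ₂ e^(−t/τ₂))/(τ₁ − τ₂)].
At t = 33.7: e^(−t/τ₁) = 0.20660, e^(−t/τ₂) = 0.10142.
C₂ = 0.789·[1 − (21.370·0.20660 − 14.726·0.10142)/(6.6438)] = 0.789·0.56028 = 0.44206 mol/L.

0.442 mol/L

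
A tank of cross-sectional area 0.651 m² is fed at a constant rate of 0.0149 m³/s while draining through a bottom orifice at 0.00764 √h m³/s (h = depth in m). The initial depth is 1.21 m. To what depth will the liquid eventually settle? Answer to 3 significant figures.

Volume balance on the tank: A dh/dt = Q_in − 0.00764 √h. At steady state dh/dt = 0:
Q_in = 0.00764 √h_ss ⇒ √h_ss = 0.0149/0.00764 = 1.9503.
h_ss = 1.9503² = 3.8035 m. (Since h₀ = 1.21 m < h_ss, the level will rise toward this value.)

3.80 m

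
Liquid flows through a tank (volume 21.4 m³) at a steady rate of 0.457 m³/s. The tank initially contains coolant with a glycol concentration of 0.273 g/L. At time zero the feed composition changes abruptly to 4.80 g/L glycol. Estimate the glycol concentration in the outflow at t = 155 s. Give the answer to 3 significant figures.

Species balance on the tank: V dC/dt = Q(C_in − C).
Rewrite as dC/dt + C/τ = C_in/τ, τ = V/Q = 46.827 s.
This is linear first-order; C(t) = C_in + (C₀ − C_in) e^(−t/τ).
C(155) = 4.80 + (0.273 − 4.80)·e^(−155/46.827) = 4.80 + (-4.5270)·0.036514 = 4.6347 g/L.

4.63 g/L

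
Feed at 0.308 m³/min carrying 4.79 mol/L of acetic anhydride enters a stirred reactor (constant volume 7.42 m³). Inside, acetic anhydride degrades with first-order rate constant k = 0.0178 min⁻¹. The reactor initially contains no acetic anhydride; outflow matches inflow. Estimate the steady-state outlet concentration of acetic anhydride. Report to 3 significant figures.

Species balance: V dC/dt = Q C_in − Q C − k V C.
At steady state: 0 = Q C_in − (Q + kV) C_ss, so C_ss = Q C_in/(Q + kV).
C_ss = 0.308·4.79/(0.308 + 0.0178·7.42) = 1.4753/0.44008 = 3.3524 mol/L.

3.35 mol/L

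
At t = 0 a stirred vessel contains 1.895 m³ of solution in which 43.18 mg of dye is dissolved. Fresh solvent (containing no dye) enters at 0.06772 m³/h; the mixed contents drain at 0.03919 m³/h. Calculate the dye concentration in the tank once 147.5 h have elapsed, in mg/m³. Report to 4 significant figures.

Let m(t) be the amount of dye. Volume: V(t) = V₀ + (Q_in − Q_out) t = 1.895 + 0.0285300 t; V(147.5) = 6.10318 m³.
Species balance (pure solvent in): dm/dt = −Q_out · m/V(t).
Separate: dm/m = −Q_out dt/V(t) ⇒ ln(m/m₀) = −(Q_out/(Q_in−Q_out)) ln(V/V₀).
m = m₀ (V₀/V)^(Q_out/(Q_in−Q_out)) = 43.18 × (1.895/6.10318)^(1.37364) = 8.66056 mg.
C = m/V = 8.66056/6.10318 = 1.41903 mg/m³.

1.419 mg/m³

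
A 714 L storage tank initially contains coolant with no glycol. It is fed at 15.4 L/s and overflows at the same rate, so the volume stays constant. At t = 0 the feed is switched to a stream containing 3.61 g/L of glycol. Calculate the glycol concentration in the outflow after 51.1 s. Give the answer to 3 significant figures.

Mass balance on the solute (V constant): V dC/dt = Q(C_in − C).
Time constant τ = V/Q = 714/15.4 = 46.364 s.
C approaches C_in exponentially: C(t) = C_in + (C₀ − C_in) e^(−t/τ).
C(51.1) = 3.61 + (0 − 3.61)·e^(−51.1/46.364) = 3.61 + (-3.6100)·0.33215 = 2.4109 g/L.

2.41 g/L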